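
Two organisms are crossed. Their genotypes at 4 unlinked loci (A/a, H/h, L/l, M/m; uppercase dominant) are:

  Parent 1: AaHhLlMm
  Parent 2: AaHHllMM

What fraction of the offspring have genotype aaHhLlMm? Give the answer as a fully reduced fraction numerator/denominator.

AaHhLlMm gametes: AHLM×1, AHLm×1, AHlM×1, AHlm×1, AhLM×1, AhLm×1, AhlM×1, Ahlm×1, aHLM×1, aHLm×1, aHlM×1, aHlm×1, ahLM×1, ahLm×1, ahlM×1, ahlm×1
AaHHllMM gametes: AHlM×8, aHlM×8
AaHhLlMm×AaHHllMM grid (16·16=256): AAHHLlMM=8 AAHHLlMm=8 AAHHllMM=8 AAHHllMm=8 AAHhLlMM=8 AAHhLlMm=8 AAHhllMM=8 AAHhllMm=8 AaHHLlMM=16 AaHHLlMm=16 AaHHllMM=16 AaHHllMm=16 AaHhLlMM=16 AaHhLlMm=16 AaHhllMM=16 AaHhllMm=16 aaHHLlMM=8 aaHHLlMm=8 aaHHllMM=8 aaHHllMm=8 aaHhLlMM=8 aaHhLlMm=8 aaHhllMM=8 aaHhllMm=8
aaHhLlMm hits 8/256; gcd=8; 8÷8/256÷8 = 1/32

P(aaHhLlMm) = 1/32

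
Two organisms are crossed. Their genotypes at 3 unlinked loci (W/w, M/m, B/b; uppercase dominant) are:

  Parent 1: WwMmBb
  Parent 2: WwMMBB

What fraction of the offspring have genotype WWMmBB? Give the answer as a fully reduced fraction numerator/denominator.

WwMmBb gametes: WMB×1, WMb×1, WmB×1, Wmb×1, wMB×1, wMb×1, wmB×1, wmb×1
WwMMBB gametes: WMB×4, wMB×4
WwMmBb×WwMMBB grid (8·8=64): WWMMBB=4 WWMMBb=4 WWMmBB=4 WWMmBb=4 WwMMBB=8 WwMMBb=8 WwMmBB=8 WwMmBb=8 wwMMBB=4 wwMMBb=4 wwMmBB=4 wwMmBb=4
WWMmBB hits 4/64; gcd=4; 4÷4/64÷4 = 1/16

P(WWMmBB) = 1/16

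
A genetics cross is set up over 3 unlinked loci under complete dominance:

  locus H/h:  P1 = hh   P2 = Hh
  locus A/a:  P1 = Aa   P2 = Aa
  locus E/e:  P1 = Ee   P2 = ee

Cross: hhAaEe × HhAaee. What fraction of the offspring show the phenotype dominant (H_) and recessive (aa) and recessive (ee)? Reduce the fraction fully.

P(H_ aa ee) = 1/16

hhAaEe gametes: hAE×2, hAe×2, haE×2, hae×2
HhAaee gametes: HAe×2, Hae×2, hAe×2, hae×2
hhAaEe×HhAaee grid (8·8=64): HhAAEe=4 HhAAee=4 HhAaEe=8 HhAaee=8 HhaaEe=4 Hhaaee=4 hhAAEe=4 hhAAee=4 hhAaEe=8 hhAaee=8 hhaaEe=4 hhaaee=4
H_ aa ee hits 4/64; gcd=4; 4÷4/64÷4 = 1/16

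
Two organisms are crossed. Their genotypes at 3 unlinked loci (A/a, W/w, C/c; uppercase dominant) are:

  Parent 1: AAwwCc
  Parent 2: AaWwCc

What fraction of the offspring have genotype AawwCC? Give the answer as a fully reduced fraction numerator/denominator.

P(AawwCC) = 1/16

AAwwCc gametes: AwC×4, Awc×4
AaWwCc gametes: AWC×1, AWc×1, AwC×1, Awc×1, aWC×1, aWc×1, awC×1, awc×1
AAwwCc×AaWwCc grid (8·8=64): AAWwCC=4 AAWwCc=8 AAWwcc=4 AAwwCC=4 AAwwCc=8 AAwwcc=4 AaWwCC=4 AaWwCc=8 AaWwcc=4 AawwCC=4 AawwCc=8 Aawwcc=4
AawwCC hits 4/64; gcd=4; 4÷4/64÷4 = 1/16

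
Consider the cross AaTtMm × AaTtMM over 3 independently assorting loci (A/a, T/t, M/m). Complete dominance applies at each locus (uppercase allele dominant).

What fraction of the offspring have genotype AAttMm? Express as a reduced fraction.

AaTtMm gametes: ATM×1, ATm×1, AtM×1, Atm×1, aTM×1, aTm×1, atM×1, atm×1
AaTtMM gametes: ATM×2, AtM×2, aTM×2, atM×2
AaTtMm×AaTtMM grid (8·8=64): AATTMM=2 AATTMm=2 AATtMM=4 AATtMm=4 AAttMM=2 AAttMm=2 AaTTMM=4 AaTTMm=4 AaTtMM=8 AaTtMm=8 AattMM=4 AattMm=4 aaTTMM=2 aaTTMm=2 aaTtMM=4 aaTtMm=4 aattMM=2 aattMm=2
AAttMm hits 2/64; gcd=2; 2÷2/64÷2 = 1/32

P(AAttMm) = 1/32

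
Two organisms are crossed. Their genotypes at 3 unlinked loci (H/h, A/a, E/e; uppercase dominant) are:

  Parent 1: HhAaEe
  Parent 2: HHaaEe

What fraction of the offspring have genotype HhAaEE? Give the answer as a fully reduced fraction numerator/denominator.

HhAaEe gametes: HAE×1, HAe×1, HaE×1, Hae×1, hAE×1, hAe×1, haE×1, hae×1
HHaaEe gametes: HaE×4, Hae×4
HhAaEe×HHaaEe grid (8·8=64): HHAaEE=4 HHAaEe=8 HHAaee=4 HHaaEE=4 HHaaEe=8 HHaaee=4 HhAaEE=4 HhAaEe=8 HhAaee=4 HhaaEE=4 HhaaEe=8 Hhaaee=4
HhAaEE hits 4/64; gcd=4; 4÷4/64÷4 = 1/16

P(HhAaEE) = 1/16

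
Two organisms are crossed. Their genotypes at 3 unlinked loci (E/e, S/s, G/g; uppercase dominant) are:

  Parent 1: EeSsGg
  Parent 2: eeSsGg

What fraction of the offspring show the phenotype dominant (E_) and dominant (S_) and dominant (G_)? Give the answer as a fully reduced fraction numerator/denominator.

P(E_ S_ G_) = 9/32

EeSsGg gametes: ESG×1, ESg×1, EsG×1, Esg×1, eSG×1, eSg×1, esG×1, esg×1
eeSsGg gametes: eSG×2, eSg×2, esG×2, esg×2
EeSsGg×eeSsGg grid (8·8=64): EeSSGG=2 EeSSGg=4 EeSSgg=2 EeSsGG=4 EeSsGg=8 EeSsgg=4 EessGG=2 EessGg=4 Eessgg=2 eeSSGG=2 eeSSGg=4 eeSSgg=2 eeSsGG=4 eeSsGg=8 eeSsgg=4 eessGG=2 eessGg=4 eessgg=2
E_ S_ G_ hits 18/64; gcd=2; 18÷2/64÷2 = 9/32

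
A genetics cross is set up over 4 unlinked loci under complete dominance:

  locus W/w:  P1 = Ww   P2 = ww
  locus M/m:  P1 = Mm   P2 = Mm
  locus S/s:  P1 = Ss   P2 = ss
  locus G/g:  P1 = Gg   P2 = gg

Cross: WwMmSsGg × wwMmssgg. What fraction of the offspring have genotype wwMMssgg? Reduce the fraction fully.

P(wwMMssgg) = 1/32

WwMmSsGg gametes: WMSG×1, WMSg×1, WMsG×1, WMsg×1, WmSG×1, WmSg×1, WmsG×1, Wmsg×1, wMSG×1, wMSg×1, wMsG×1, wMsg×1, wmSG×1, wmSg×1, wmsG×1, wmsg×1
wwMmssgg gametes: wMsg×8, wmsg×8
WwMmSsGg×wwMmssgg grid (16·16=256): WwMMSsGg=8 WwMMSsgg=8 WwMMssGg=8 WwMMssgg=8 WwMmSsGg=16 WwMmSsgg=16 WwMmssGg=16 WwMmssgg=16 WwmmSsGg=8 WwmmSsgg=8 WwmmssGg=8 Wwmmssgg=8 wwMMSsGg=8 wwMMSsgg=8 wwMMssGg=8 wwMMssgg=8 wwMmSsGg=16 wwMmSsgg=16 wwMmssGg=16 wwMmssgg=16 wwmmSsGg=8 wwmmSsgg=8 wwmmssGg=8 wwmmssgg=8
wwMMssgg hits 8/256; gcd=8; 8÷8/256÷8 = 1/32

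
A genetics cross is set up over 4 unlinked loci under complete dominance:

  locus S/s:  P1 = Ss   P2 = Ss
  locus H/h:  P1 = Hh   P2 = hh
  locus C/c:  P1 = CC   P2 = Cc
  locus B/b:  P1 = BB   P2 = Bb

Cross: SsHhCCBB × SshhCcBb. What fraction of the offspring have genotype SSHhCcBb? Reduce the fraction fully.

P(SSHhCcBb) = 1/32

SsHhCCBB gametes: SHCB×4, ShCB×4, sHCB×4, shCB×4
SshhCcBb gametes: ShCB×2, ShCb×2, ShcB×2, Shcb×2, shCB×2, shCb×2, shcB×2, shcb×2
SsHhCCBB×SshhCcBb grid (16·16=256): SSHhCCBB=8 SSHhCCBb=8 SSHhCcBB=8 SSHhCcBb=8 SShhCCBB=8 SShhCCBb=8 SShhCcBB=8 SShhCcBb=8 SsHhCCBB=16 SsHhCCBb=16 SsHhCcBB=16 SsHhCcBb=16 SshhCCBB=16 SshhCCBb=16 SshhCcBB=16 SshhCcBb=16 ssHhCCBB=8 ssHhCCBb=8 ssHhCcBB=8 ssHhCcBb=8 sshhCCBB=8 sshhCCBb=8 sshhCcBB=8 sshhCcBb=8
SSHhCcBb hits 8/256; gcd=8; 8÷8/256÷8 = 1/32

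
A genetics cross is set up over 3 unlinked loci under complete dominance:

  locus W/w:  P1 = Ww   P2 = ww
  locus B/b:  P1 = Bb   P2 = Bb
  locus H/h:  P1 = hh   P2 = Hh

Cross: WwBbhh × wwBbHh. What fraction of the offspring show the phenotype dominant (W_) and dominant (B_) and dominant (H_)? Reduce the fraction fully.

P(W_ B_ H_) = 3/16

WwBbhh gametes: WBh×2, Wbh×2, wBh×2, wbh×2
wwBbHh gametes: wBH×2, wBh×2, wbH×2, wbh×2
WwBbhh×wwBbHh grid (8·8=64): WwBBHh=4 WwBBhh=4 WwBbHh=8 WwBbhh=8 WwbbHh=4 Wwbbhh=4 wwBBHh=4 wwBBhh=4 wwBbHh=8 wwBbhh=8 wwbbHh=4 wwbbhh=4
W_ B_ H_ hits 12/64; gcd=4; 12÷4/64÷4 = 3/16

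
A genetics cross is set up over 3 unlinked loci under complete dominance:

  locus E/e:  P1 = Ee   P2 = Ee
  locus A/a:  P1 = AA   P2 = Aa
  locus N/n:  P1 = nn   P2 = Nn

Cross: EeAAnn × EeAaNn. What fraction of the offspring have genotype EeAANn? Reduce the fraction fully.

P(EeAANn) = 1/8

EeAAnn gametes: EAn×4, eAn×4
EeAaNn gametes: EAN×1, EAn×1, EaN×1, Ean×1, eAN×1, eAn×1, eaN×1, ean×1
EeAAnn×EeAaNn grid (8·8=64): EEAANn=4 EEAAnn=4 EEAaNn=4 EEAann=4 EeAANn=8 EeAAnn=8 EeAaNn=8 EeAann=8 eeAANn=4 eeAAnn=4 eeAaNn=4 eeAann=4
EeAANn hits 8/64; gcd=8; 8÷8/64÷8 = 1/8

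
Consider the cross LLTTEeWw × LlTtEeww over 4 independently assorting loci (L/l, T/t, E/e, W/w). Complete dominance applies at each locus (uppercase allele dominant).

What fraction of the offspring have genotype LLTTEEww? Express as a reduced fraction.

P(LLTTEEww) = 1/32

LLTTEeWw gametes: LTEW×4, LTEw×4, LTeW×4, LTew×4
LlTtEeww gametes: LTEw×2, LTew×2, LtEw×2, Ltew×2, lTEw×2, lTew×2, ltEw×2, ltew×2
LLTTEeWw×LlTtEeww grid (16·16=256): LLTTEEWw=8 LLTTEEww=8 LLTTEeWw=16 LLTTEeww=16 LLTTeeWw=8 LLTTeeww=8 LLTtEEWw=8 LLTtEEww=8 LLTtEeWw=16 LLTtEeww=16 LLTteeWw=8 LLTteeww=8 LlTTEEWw=8 LlTTEEww=8 LlTTEeWw=16 LlTTEeww=16 LlTTeeWw=8 LlTTeeww=8 LlTtEEWw=8 LlTtEEww=8 LlTtEeWw=16 LlTtEeww=16 LlTteeWw=8 LlTteeww=8
LLTTEEww hits 8/256; gcd=8; 8÷8/256÷8 = 1/32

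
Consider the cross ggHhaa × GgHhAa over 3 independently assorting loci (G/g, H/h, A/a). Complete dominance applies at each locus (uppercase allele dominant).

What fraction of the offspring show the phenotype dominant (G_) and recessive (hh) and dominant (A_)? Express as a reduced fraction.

ggHhaa gametes: gHa×4, gha×4
GgHhAa gametes: GHA×1, GHa×1, GhA×1, Gha×1, gHA×1, gHa×1, ghA×1, gha×1
ggHhaa×GgHhAa grid (8·8=64): GgHHAa=4 GgHHaa=4 GgHhAa=8 GgHhaa=8 GghhAa=4 Gghhaa=4 ggHHAa=4 ggHHaa=4 ggHhAa=8 ggHhaa=8 gghhAa=4 gghhaa=4
G_ hh A_ hits 4/64; gcd=4; 4÷4/64÷4 = 1/16

P(G_ hh A_) = 1/16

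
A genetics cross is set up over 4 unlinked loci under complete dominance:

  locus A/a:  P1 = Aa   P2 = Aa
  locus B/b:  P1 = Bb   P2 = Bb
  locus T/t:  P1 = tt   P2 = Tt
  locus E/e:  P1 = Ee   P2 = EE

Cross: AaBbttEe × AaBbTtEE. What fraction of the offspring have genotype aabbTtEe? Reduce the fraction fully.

P(aabbTtEe) = 1/64

AaBbttEe gametes: ABtE×2, ABte×2, AbtE×2, Abte×2, aBtE×2, aBte×2, abtE×2, abte×2
AaBbTtEE gametes: ABTE×2, ABtE×2, AbTE×2, AbtE×2, aBTE×2, aBtE×2, abTE×2, abtE×2
AaBbttEe×AaBbTtEE grid (16·16=256): AABBTtEE=4 AABBTtEe=4 AABBttEE=4 AABBttEe=4 AABbTtEE=8 AABbTtEe=8 AABbttEE=8 AABbttEe=8 AAbbTtEE=4 AAbbTtEe=4 AAbbttEE=4 AAbbttEe=4 AaBBTtEE=8 AaBBTtEe=8 AaBBttEE=8 AaBBttEe=8 AaBbTtEE=16 AaBbTtEe=16 AaBbttEE=16 AaBbttEe=16 AabbTtEE=8 AabbTtEe=8 AabbttEE=8 AabbttEe=8 aaBBTtEE=4 aaBBTtEe=4 aaBBttEE=4 aaBBttEe=4 aaBbTtEE=8 aaBbTtEe=8 aaBbttEE=8 aaBbttEe=8 aabbTtEE=4 aabbTtEe=4 aabbttEE=4 aabbttEe=4
aabbTtEe hits 4/256; gcd=4; 4÷4/256÷4 = 1/64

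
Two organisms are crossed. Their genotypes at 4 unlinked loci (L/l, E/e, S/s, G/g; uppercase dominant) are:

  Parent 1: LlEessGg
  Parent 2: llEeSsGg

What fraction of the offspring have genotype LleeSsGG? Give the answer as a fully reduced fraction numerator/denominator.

LlEessGg gametes: LEsG×2, LEsg×2, LesG×2, Lesg×2, lEsG×2, lEsg×2, lesG×2, lesg×2
llEeSsGg gametes: lESG×2, lESg×2, lEsG×2, lEsg×2, leSG×2, leSg×2, lesG×2, lesg×2
LlEessGg×llEeSsGg grid (16·16=256): LlEESsGG=4 LlEESsGg=8 LlEESsgg=4 LlEEssGG=4 LlEEssGg=8 LlEEssgg=4 LlEeSsGG=8 LlEeSsGg=16 LlEeSsgg=8 LlEessGG=8 LlEessGg=16 LlEessgg=8 LleeSsGG=4 LleeSsGg=8 LleeSsgg=4 LleessGG=4 LleessGg=8 Lleessgg=4 llEESsGG=4 llEESsGg=8 llEESsgg=4 llEEssGG=4 llEEssGg=8 llEEssgg=4 llEeSsGG=8 llEeSsGg=16 llEeSsgg=8 llEessGG=8 llEessGg=16 llEessgg=8 lleeSsGG=4 lleeSsGg=8 lleeSsgg=4 lleessGG=4 lleessGg=8 lleessgg=4
LleeSsGG hits 4/256; gcd=4; 4÷4/256÷4 = 1/64

P(LleeSsGG) = 1/64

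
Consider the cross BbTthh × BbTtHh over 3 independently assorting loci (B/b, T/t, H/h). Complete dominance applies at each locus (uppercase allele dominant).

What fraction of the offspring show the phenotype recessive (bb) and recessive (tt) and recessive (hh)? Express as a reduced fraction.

BbTthh gametes: BTh×2, Bth×2, bTh×2, bth×2
BbTtHh gametes: BTH×1, BTh×1, BtH×1, Bth×1, bTH×1, bTh×1, btH×1, bth×1
BbTthh×BbTtHh grid (8·8=64): BBTTHh=2 BBTThh=2 BBTtHh=4 BBTthh=4 BBttHh=2 BBtthh=2 BbTTHh=4 BbTThh=4 BbTtHh=8 BbTthh=8 BbttHh=4 Bbtthh=4 bbTTHh=2 bbTThh=2 bbTtHh=4 bbTthh=4 bbttHh=2 bbtthh=2
bb tt hh hits 2/64; gcd=2; 2÷2/64÷2 = 1/32

P(bb tt hh) = 1/32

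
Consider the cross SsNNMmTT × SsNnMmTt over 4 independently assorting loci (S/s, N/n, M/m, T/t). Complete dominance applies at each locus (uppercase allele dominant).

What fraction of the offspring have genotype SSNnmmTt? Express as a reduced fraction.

SsNNMmTT gametes: SNMT×4, SNmT×4, sNMT×4, sNmT×4
SsNnMmTt gametes: SNMT×1, SNMt×1, SNmT×1, SNmt×1, SnMT×1, SnMt×1, SnmT×1, Snmt×1, sNMT×1, sNMt×1, sNmT×1, sNmt×1, snMT×1, snMt×1, snmT×1, snmt×1
SsNNMmTT×SsNnMmTt grid (16·16=256): SSNNMMTT=4 SSNNMMTt=4 SSNNMmTT=8 SSNNMmTt=8 SSNNmmTT=4 SSNNmmTt=4 SSNnMMTT=4 SSNnMMTt=4 SSNnMmTT=8 SSNnMmTt=8 SSNnmmTT=4 SSNnmmTt=4 SsNNMMTT=8 SsNNMMTt=8 SsNNMmTT=16 SsNNMmTt=16 SsNNmmTT=8 SsNNmmTt=8 SsNnMMTT=8 SsNnMMTt=8 SsNnMmTT=16 SsNnMmTt=16 SsNnmmTT=8 SsNnmmTt=8 ssNNMMTT=4 ssNNMMTt=4 ssNNMmTT=8 ssNNMmTt=8 ssNNmmTT=4 ssNNmmTt=4 ssNnMMTT=4 ssNnMMTt=4 ssNnMmTT=8 ssNnMmTt=8 ssNnmmTT=4 ssNnmmTt=4
SSNnmmTt hits 4/256; gcd=4; 4÷4/256÷4 = 1/64

P(SSNnmmTt) = 1/64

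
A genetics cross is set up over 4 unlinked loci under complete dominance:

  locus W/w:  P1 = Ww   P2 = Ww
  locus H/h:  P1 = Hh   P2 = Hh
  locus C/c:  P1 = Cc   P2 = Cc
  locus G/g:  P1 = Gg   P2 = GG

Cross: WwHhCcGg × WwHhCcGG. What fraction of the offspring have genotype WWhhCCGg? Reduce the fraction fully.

WwHhCcGg gametes: WHCG×1, WHCg×1, WHcG×1, WHcg×1, WhCG×1, WhCg×1, WhcG×1, Whcg×1, wHCG×1, wHCg×1, wHcG×1, wHcg×1, whCG×1, whCg×1, whcG×1, whcg×1
WwHhCcGG gametes: WHCG×2, WHcG×2, WhCG×2, WhcG×2, wHCG×2, wHcG×2, whCG×2, whcG×2
WwHhCcGg×WwHhCcGG grid (16·16=256): WWHHCCGG=2 WWHHCCGg=2 WWHHCcGG=4 WWHHCcGg=4 WWHHccGG=2 WWHHccGg=2 WWHhCCGG=4 WWHhCCGg=4 WWHhCcGG=8 WWHhCcGg=8 WWHhccGG=4 WWHhccGg=4 WWhhCCGG=2 WWhhCCGg=2 WWhhCcGG=4 WWhhCcGg=4 WWhhccGG=2 WWhhccGg=2 WwHHCCGG=4 WwHHCCGg=4 WwHHCcGG=8 WwHHCcGg=8 WwHHccGG=4 WwHHccGg=4 WwHhCCGG=8 WwHhCCGg=8 WwHhCcGG=16 WwHhCcGg=16 WwHhccGG=8 WwHhccGg=8 WwhhCCGG=4 WwhhCCGg=4 WwhhCcGG=8 WwhhCcGg=8 WwhhccGG=4 WwhhccGg=4 wwHHCCGG=2 wwHHCCGg=2 wwHHCcGG=4 wwHHCcGg=4 wwHHccGG=2 wwHHccGg=2 wwHhCCGG=4 wwHhCCGg=4 wwHhCcGG=8 wwHhCcGg=8 wwHhccGG=4 wwHhccGg=4 wwhhCCGG=2 wwhhCCGg=2 wwhhCcGG=4 wwhhCcGg=4 wwhhccGG=2 wwhhccGg=2
WWhhCCGg hits 2/256; gcd=2; 2÷2/256÷2 = 1/128

P(WWhhCCGg) = 1/128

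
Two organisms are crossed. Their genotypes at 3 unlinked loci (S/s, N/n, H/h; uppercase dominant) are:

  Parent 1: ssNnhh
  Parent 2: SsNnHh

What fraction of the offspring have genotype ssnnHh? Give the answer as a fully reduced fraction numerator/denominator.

P(ssnnHh) = 1/16

ssNnhh gametes: sNh×4, snh×4
SsNnHh gametes: SNH×1, SNh×1, SnH×1, Snh×1, sNH×1, sNh×1, snH×1, snh×1
ssNnhh×SsNnHh grid (8·8=64): SsNNHh=4 SsNNhh=4 SsNnHh=8 SsNnhh=8 SsnnHh=4 Ssnnhh=4 ssNNHh=4 ssNNhh=4 ssNnHh=8 ssNnhh=8 ssnnHh=4 ssnnhh=4
ssnnHh hits 4/64; gcd=4; 4÷4/64÷4 = 1/16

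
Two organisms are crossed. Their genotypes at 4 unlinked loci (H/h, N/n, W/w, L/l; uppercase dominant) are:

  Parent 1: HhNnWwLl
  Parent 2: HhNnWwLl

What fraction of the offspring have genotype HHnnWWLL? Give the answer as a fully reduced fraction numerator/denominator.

P(HHnnWWLL) = 1/256

HhNnWwLl gametes: HNWL×1, HNWl×1, HNwL×1, HNwl×1, HnWL×1, HnWl×1, HnwL×1, Hnwl×1, hNWL×1, hNWl×1, hNwL×1, hNwl×1, hnWL×1, hnWl×1, hnwL×1, hnwl×1
HhNnWwLl gametes: HNWL×1, HNWl×1, HNwL×1, HNwl×1, HnWL×1, HnWl×1, HnwL×1, Hnwl×1, hNWL×1, hNWl×1, hNwL×1, hNwl×1, hnWL×1, hnWl×1, hnwL×1, hnwl×1
HhNnWwLl×HhNnWwLl grid (16·16=256): HHNNWWLL=1 HHNNWWLl=2 HHNNWWll=1 HHNNWwLL=2 HHNNWwLl=4 HHNNWwll=2 HHNNwwLL=1 HHNNwwLl=2 HHNNwwll=1 HHNnWWLL=2 HHNnWWLl=4 HHNnWWll=2 HHNnWwLL=4 HHNnWwLl=8 HHNnWwll=4 HHNnwwLL=2 HHNnwwLl=4 HHNnwwll=2 HHnnWWLL=1 HHnnWWLl=2 HHnnWWll=1 HHnnWwLL=2 HHnnWwLl=4 HHnnWwll=2 HHnnwwLL=1 HHnnwwLl=2 HHnnwwll=1 HhNNWWLL=2 HhNNWWLl=4 HhNNWWll=2 HhNNWwLL=4 HhNNWwLl=8 HhNNWwll=4 HhNNwwLL=2 HhNNwwLl=4 HhNNwwll=2 HhNnWWLL=4 HhNnWWLl=8 HhNnWWll=4 HhNnWwLL=8 HhNnWwLl=16 HhNnWwll=8 HhNnwwLL=4 HhNnwwLl=8 HhNnwwll=4 HhnnWWLL=2 HhnnWWLl=4 HhnnWWll=2 HhnnWwLL=4 HhnnWwLl=8 HhnnWwll=4 HhnnwwLL=2 HhnnwwLl=4 Hhnnwwll=2 hhNNWWLL=1 hhNNWWLl=2 hhNNWWll=1 hhNNWwLL=2 hhNNWwLl=4 hhNNWwll=2 hhNNwwLL=1 hhNNwwLl=2 hhNNwwll=1 hhNnWWLL=2 hhNnWWLl=4 hhNnWWll=2 hhNnWwLL=4 hhNnWwLl=8 hhNnWwll=4 hhNnwwLL=2 hhNnwwLl=4 hhNnwwll=2 hhnnWWLL=1 hhnnWWLl=2 hhnnWWll=1 hhnnWwLL=2 hhnnWwLl=4 hhnnWwll=2 hhnnwwLL=1 hhnnwwLl=2 hhnnwwll=1
HHnnWWLL hits 1/256; gcd=1; 1÷1/256÷1 = 1/256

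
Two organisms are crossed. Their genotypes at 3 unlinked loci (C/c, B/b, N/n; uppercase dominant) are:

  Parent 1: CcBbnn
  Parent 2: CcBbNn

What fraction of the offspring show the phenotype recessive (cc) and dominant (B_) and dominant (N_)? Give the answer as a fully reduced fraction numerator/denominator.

P(cc B_ N_) = 3/32

CcBbnn gametes: CBn×2, Cbn×2, cBn×2, cbn×2
CcBbNn gametes: CBN×1, CBn×1, CbN×1, Cbn×1, cBN×1, cBn×1, cbN×1, cbn×1
CcBbnn×CcBbNn grid (8·8=64): CCBBNn=2 CCBBnn=2 CCBbNn=4 CCBbnn=4 CCbbNn=2 CCbbnn=2 CcBBNn=4 CcBBnn=4 CcBbNn=8 CcBbnn=8 CcbbNn=4 Ccbbnn=4 ccBBNn=2 ccBBnn=2 ccBbNn=4 ccBbnn=4 ccbbNn=2 ccbbnn=2
cc B_ N_ hits 6/64; gcd=2; 6÷2/64÷2 = 3/32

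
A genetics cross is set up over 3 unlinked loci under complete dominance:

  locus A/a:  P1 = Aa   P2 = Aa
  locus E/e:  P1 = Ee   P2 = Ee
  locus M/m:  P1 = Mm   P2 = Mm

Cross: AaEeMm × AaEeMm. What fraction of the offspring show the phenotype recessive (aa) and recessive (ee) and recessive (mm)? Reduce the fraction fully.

AaEeMm gametes: AEM×1, AEm×1, AeM×1, Aem×1, aEM×1, aEm×1, aeM×1, aem×1
AaEeMm gametes: AEM×1, AEm×1, AeM×1, Aem×1, aEM×1, aEm×1, aeM×1, aem×1
AaEeMm×AaEeMm grid (8·8=64): AAEEMM=1 AAEEMm=2 AAEEmm=1 AAEeMM=2 AAEeMm=4 AAEemm=2 AAeeMM=1 AAeeMm=2 AAeemm=1 AaEEMM=2 AaEEMm=4 AaEEmm=2 AaEeMM=4 AaEeMm=8 AaEemm=4 AaeeMM=2 AaeeMm=4 Aaeemm=2 aaEEMM=1 aaEEMm=2 aaEEmm=1 aaEeMM=2 aaEeMm=4 aaEemm=2 aaeeMM=1 aaeeMm=2 aaeemm=1
aa ee mm hits 1/64; gcd=1; 1÷1/64÷1 = 1/64

P(aa ee mm) = 1/64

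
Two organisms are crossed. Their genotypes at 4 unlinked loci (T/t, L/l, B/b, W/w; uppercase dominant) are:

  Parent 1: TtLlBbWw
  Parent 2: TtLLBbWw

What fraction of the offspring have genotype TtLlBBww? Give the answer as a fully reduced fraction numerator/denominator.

P(TtLlBBww) = 1/64

TtLlBbWw gametes: TLBW×1, TLBw×1, TLbW×1, TLbw×1, TlBW×1, TlBw×1, TlbW×1, Tlbw×1, tLBW×1, tLBw×1, tLbW×1, tLbw×1, tlBW×1, tlBw×1, tlbW×1, tlbw×1
TtLLBbWw gametes: TLBW×2, TLBw×2, TLbW×2, TLbw×2, tLBW×2, tLBw×2, tLbW×2, tLbw×2
TtLlBbWw×TtLLBbWw grid (16·16=256): TTLLBBWW=2 TTLLBBWw=4 TTLLBBww=2 TTLLBbWW=4 TTLLBbWw=8 TTLLBbww=4 TTLLbbWW=2 TTLLbbWw=4 TTLLbbww=2 TTLlBBWW=2 TTLlBBWw=4 TTLlBBww=2 TTLlBbWW=4 TTLlBbWw=8 TTLlBbww=4 TTLlbbWW=2 TTLlbbWw=4 TTLlbbww=2 TtLLBBWW=4 TtLLBBWw=8 TtLLBBww=4 TtLLBbWW=8 TtLLBbWw=16 TtLLBbww=8 TtLLbbWW=4 TtLLbbWw=8 TtLLbbww=4 TtLlBBWW=4 TtLlBBWw=8 TtLlBBww=4 TtLlBbWW=8 TtLlBbWw=16 TtLlBbww=8 TtLlbbWW=4 TtLlbbWw=8 TtLlbbww=4 ttLLBBWW=2 ttLLBBWw=4 ttLLBBww=2 ttLLBbWW=4 ttLLBbWw=8 ttLLBbww=4 ttLLbbWW=2 ttLLbbWw=4 ttLLbbww=2 ttLlBBWW=2 ttLlBBWw=4 ttLlBBww=2 ttLlBbWW=4 ttLlBbWw=8 ttLlBbww=4 ttLlbbWW=2 ttLlbbWw=4 ttLlbbww=2
TtLlBBww hits 4/256; gcd=4; 4÷4/256÷4 = 1/64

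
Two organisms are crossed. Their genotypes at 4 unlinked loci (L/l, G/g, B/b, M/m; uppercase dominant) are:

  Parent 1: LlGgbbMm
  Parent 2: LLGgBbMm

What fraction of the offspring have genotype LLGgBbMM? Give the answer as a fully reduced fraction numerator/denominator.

P(LLGgBbMM) = 1/32

LlGgbbMm gametes: LGbM×2, LGbm×2, LgbM×2, Lgbm×2, lGbM×2, lGbm×2, lgbM×2, lgbm×2
LLGgBbMm gametes: LGBM×2, LGBm×2, LGbM×2, LGbm×2, LgBM×2, LgBm×2, LgbM×2, Lgbm×2
LlGgbbMm×LLGgBbMm grid (16·16=256): LLGGBbMM=4 LLGGBbMm=8 LLGGBbmm=4 LLGGbbMM=4 LLGGbbMm=8 LLGGbbmm=4 LLGgBbMM=8 LLGgBbMm=16 LLGgBbmm=8 LLGgbbMM=8 LLGgbbMm=16 LLGgbbmm=8 LLggBbMM=4 LLggBbMm=8 LLggBbmm=4 LLggbbMM=4 LLggbbMm=8 LLggbbmm=4 LlGGBbMM=4 LlGGBbMm=8 LlGGBbmm=4 LlGGbbMM=4 LlGGbbMm=8 LlGGbbmm=4 LlGgBbMM=8 LlGgBbMm=16 LlGgBbmm=8 LlGgbbMM=8 LlGgbbMm=16 LlGgbbmm=8 LlggBbMM=4 LlggBbMm=8 LlggBbmm=4 LlggbbMM=4 LlggbbMm=8 Llggbbmm=4
LLGgBbMM hits 8/256; gcd=8; 8÷8/256÷8 = 1/32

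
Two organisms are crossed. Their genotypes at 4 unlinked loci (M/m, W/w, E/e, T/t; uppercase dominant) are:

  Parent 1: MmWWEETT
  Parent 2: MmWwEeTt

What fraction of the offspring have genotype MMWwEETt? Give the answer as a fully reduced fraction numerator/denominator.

P(MMWwEETt) = 1/32

MmWWEETT gametes: MWET×8, mWET×8
MmWwEeTt gametes: MWET×1, MWEt×1, MWeT×1, MWet×1, MwET×1, MwEt×1, MweT×1, Mwet×1, mWET×1, mWEt×1, mWeT×1, mWet×1, mwET×1, mwEt×1, mweT×1, mwet×1
MmWWEETT×MmWwEeTt grid (16·16=256): MMWWEETT=8 MMWWEETt=8 MMWWEeTT=8 MMWWEeTt=8 MMWwEETT=8 MMWwEETt=8 MMWwEeTT=8 MMWwEeTt=8 MmWWEETT=16 MmWWEETt=16 MmWWEeTT=16 MmWWEeTt=16 MmWwEETT=16 MmWwEETt=16 MmWwEeTT=16 MmWwEeTt=16 mmWWEETT=8 mmWWEETt=8 mmWWEeTT=8 mmWWEeTt=8 mmWwEETT=8 mmWwEETt=8 mmWwEeTT=8 mmWwEeTt=8
MMWwEETt hits 8/256; gcd=8; 8÷8/256÷8 = 1/32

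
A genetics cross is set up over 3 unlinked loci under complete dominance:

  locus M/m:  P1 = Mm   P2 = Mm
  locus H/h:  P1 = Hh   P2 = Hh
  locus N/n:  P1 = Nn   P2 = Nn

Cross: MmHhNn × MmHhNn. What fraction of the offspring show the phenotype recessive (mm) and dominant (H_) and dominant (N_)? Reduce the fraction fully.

MmHhNn gametes: MHN×1, MHn×1, MhN×1, Mhn×1, mHN×1, mHn×1, mhN×1, mhn×1
MmHhNn gametes: MHN×1, MHn×1, MhN×1, Mhn×1, mHN×1, mHn×1, mhN×1, mhn×1
MmHhNn×MmHhNn grid (8·8=64): MMHHNN=1 MMHHNn=2 MMHHnn=1 MMHhNN=2 MMHhNn=4 MMHhnn=2 MMhhNN=1 MMhhNn=2 MMhhnn=1 MmHHNN=2 MmHHNn=4 MmHHnn=2 MmHhNN=4 MmHhNn=8 MmHhnn=4 MmhhNN=2 MmhhNn=4 Mmhhnn=2 mmHHNN=1 mmHHNn=2 mmHHnn=1 mmHhNN=2 mmHhNn=4 mmHhnn=2 mmhhNN=1 mmhhNn=2 mmhhnn=1
mm H_ N_ hits 9/64; gcd=1; 9÷1/64÷1 = 9/64

P(mm H_ N_) = 9/64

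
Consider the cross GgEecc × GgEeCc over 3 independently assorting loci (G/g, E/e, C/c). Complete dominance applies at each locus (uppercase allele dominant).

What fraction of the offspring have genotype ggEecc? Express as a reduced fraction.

GgEecc gametes: GEc×2, Gec×2, gEc×2, gec×2
GgEeCc gametes: GEC×1, GEc×1, GeC×1, Gec×1, gEC×1, gEc×1, geC×1, gec×1
GgEecc×GgEeCc grid (8·8=64): GGEECc=2 GGEEcc=2 GGEeCc=4 GGEecc=4 GGeeCc=2 GGeecc=2 GgEECc=4 GgEEcc=4 GgEeCc=8 GgEecc=8 GgeeCc=4 Ggeecc=4 ggEECc=2 ggEEcc=2 ggEeCc=4 ggEecc=4 ggeeCc=2 ggeecc=2
ggEecc hits 4/64; gcd=4; 4÷4/64÷4 = 1/16

P(ggEecc) = 1/16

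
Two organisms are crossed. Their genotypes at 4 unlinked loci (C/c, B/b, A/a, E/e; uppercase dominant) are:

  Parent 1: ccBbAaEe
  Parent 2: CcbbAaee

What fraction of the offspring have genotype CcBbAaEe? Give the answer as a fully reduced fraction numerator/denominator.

ccBbAaEe gametes: cBAE×2, cBAe×2, cBaE×2, cBae×2, cbAE×2, cbAe×2, cbaE×2, cbae×2
CcbbAaee gametes: CbAe×4, Cbae×4, cbAe×4, cbae×4
ccBbAaEe×CcbbAaee grid (16·16=256): CcBbAAEe=8 CcBbAAee=8 CcBbAaEe=16 CcBbAaee=16 CcBbaaEe=8 CcBbaaee=8 CcbbAAEe=8 CcbbAAee=8 CcbbAaEe=16 CcbbAaee=16 CcbbaaEe=8 Ccbbaaee=8 ccBbAAEe=8 ccBbAAee=8 ccBbAaEe=16 ccBbAaee=16 ccBbaaEe=8 ccBbaaee=8 ccbbAAEe=8 ccbbAAee=8 ccbbAaEe=16 ccbbAaee=16 ccbbaaEe=8 ccbbaaee=8
CcBbAaEe hits 16/256; gcd=16; 16÷16/256÷16 = 1/16

P(CcBbAaEe) = 1/16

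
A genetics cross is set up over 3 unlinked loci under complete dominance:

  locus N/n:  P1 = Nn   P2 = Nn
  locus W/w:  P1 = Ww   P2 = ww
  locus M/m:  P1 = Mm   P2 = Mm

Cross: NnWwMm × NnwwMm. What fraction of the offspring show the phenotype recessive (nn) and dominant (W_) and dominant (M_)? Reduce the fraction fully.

P(nn W_ M_) = 3/32

NnWwMm gametes: NWM×1, NWm×1, NwM×1, Nwm×1, nWM×1, nWm×1, nwM×1, nwm×1
NnwwMm gametes: NwM×2, Nwm×2, nwM×2, nwm×2
NnWwMm×NnwwMm grid (8·8=64): NNWwMM=2 NNWwMm=4 NNWwmm=2 NNwwMM=2 NNwwMm=4 NNwwmm=2 NnWwMM=4 NnWwMm=8 NnWwmm=4 NnwwMM=4 NnwwMm=8 Nnwwmm=4 nnWwMM=2 nnWwMm=4 nnWwmm=2 nnwwMM=2 nnwwMm=4 nnwwmm=2
nn W_ M_ hits 6/64; gcd=2; 6÷2/64÷2 = 3/32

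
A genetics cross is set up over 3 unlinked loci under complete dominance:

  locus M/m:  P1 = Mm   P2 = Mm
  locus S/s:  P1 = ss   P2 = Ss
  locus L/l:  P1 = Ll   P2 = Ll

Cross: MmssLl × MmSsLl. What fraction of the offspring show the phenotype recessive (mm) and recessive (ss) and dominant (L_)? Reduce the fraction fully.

MmssLl gametes: MsL×2, Msl×2, msL×2, msl×2
MmSsLl gametes: MSL×1, MSl×1, MsL×1, Msl×1, mSL×1, mSl×1, msL×1, msl×1
MmssLl×MmSsLl grid (8·8=64): MMSsLL=2 MMSsLl=4 MMSsll=2 MMssLL=2 MMssLl=4 MMssll=2 MmSsLL=4 MmSsLl=8 MmSsll=4 MmssLL=4 MmssLl=8 Mmssll=4 mmSsLL=2 mmSsLl=4 mmSsll=2 mmssLL=2 mmssLl=4 mmssll=2
mm ss L_ hits 6/64; gcd=2; 6÷2/64÷2 = 3/32

P(mm ss L_) = 3/32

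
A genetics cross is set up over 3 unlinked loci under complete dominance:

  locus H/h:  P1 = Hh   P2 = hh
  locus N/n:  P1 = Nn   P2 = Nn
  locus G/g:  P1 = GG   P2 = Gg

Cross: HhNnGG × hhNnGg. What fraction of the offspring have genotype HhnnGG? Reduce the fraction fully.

HhNnGG gametes: HNG×2, HnG×2, hNG×2, hnG×2
hhNnGg gametes: hNG×2, hNg×2, hnG×2, hng×2
HhNnGG×hhNnGg grid (8·8=64): HhNNGG=4 HhNNGg=4 HhNnGG=8 HhNnGg=8 HhnnGG=4 HhnnGg=4 hhNNGG=4 hhNNGg=4 hhNnGG=8 hhNnGg=8 hhnnGG=4 hhnnGg=4
HhnnGG hits 4/64; gcd=4; 4÷4/64÷4 = 1/16

P(HhnnGG) = 1/16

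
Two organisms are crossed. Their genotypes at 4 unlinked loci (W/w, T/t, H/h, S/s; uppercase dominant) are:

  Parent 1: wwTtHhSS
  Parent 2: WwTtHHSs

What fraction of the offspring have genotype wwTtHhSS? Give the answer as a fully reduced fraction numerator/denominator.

wwTtHhSS gametes: wTHS×4, wThS×4, wtHS×4, wthS×4
WwTtHHSs gametes: WTHS×2, WTHs×2, WtHS×2, WtHs×2, wTHS×2, wTHs×2, wtHS×2, wtHs×2
wwTtHhSS×WwTtHHSs grid (16·16=256): WwTTHHSS=8 WwTTHHSs=8 WwTTHhSS=8 WwTTHhSs=8 WwTtHHSS=16 WwTtHHSs=16 WwTtHhSS=16 WwTtHhSs=16 WwttHHSS=8 WwttHHSs=8 WwttHhSS=8 WwttHhSs=8 wwTTHHSS=8 wwTTHHSs=8 wwTTHhSS=8 wwTTHhSs=8 wwTtHHSS=16 wwTtHHSs=16 wwTtHhSS=16 wwTtHhSs=16 wwttHHSS=8 wwttHHSs=8 wwttHhSS=8 wwttHhSs=8
wwTtHhSS hits 16/256; gcd=16; 16÷16/256÷16 = 1/16

P(wwTtHhSS) = 1/16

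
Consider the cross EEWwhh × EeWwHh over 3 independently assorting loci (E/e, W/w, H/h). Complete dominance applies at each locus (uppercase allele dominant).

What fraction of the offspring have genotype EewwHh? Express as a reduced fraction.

P(EewwHh) = 1/16

EEWwhh gametes: EWh×4, Ewh×4
EeWwHh gametes: EWH×1, EWh×1, EwH×1, Ewh×1, eWH×1, eWh×1, ewH×1, ewh×1
EEWwhh×EeWwHh grid (8·8=64): EEWWHh=4 EEWWhh=4 EEWwHh=8 EEWwhh=8 EEwwHh=4 EEwwhh=4 EeWWHh=4 EeWWhh=4 EeWwHh=8 EeWwhh=8 EewwHh=4 Eewwhh=4
EewwHh hits 4/64; gcd=4; 4÷4/64÷4 = 1/16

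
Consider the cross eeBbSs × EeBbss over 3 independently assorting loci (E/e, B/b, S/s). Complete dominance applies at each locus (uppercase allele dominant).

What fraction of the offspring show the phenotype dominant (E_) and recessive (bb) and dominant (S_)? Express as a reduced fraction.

eeBbSs gametes: eBS×2, eBs×2, ebS×2, ebs×2
EeBbss gametes: EBs×2, Ebs×2, eBs×2, ebs×2
eeBbSs×EeBbss grid (8·8=64): EeBBSs=4 EeBBss=4 EeBbSs=8 EeBbss=8 EebbSs=4 Eebbss=4 eeBBSs=4 eeBBss=4 eeBbSs=8 eeBbss=8 eebbSs=4 eebbss=4
E_ bb S_ hits 4/64; gcd=4; 4÷4/64÷4 = 1/16

P(E_ bb S_) = 1/16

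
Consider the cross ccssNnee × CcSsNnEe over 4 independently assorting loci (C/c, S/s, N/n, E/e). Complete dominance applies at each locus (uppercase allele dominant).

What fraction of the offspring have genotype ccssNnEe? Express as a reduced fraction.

ccssNnee gametes: csNe×8, csne×8
CcSsNnEe gametes: CSNE×1, CSNe×1, CSnE×1, CSne×1, CsNE×1, CsNe×1, CsnE×1, Csne×1, cSNE×1, cSNe×1, cSnE×1, cSne×1, csNE×1, csNe×1, csnE×1, csne×1
ccssNnee×CcSsNnEe grid (16·16=256): CcSsNNEe=8 CcSsNNee=8 CcSsNnEe=16 CcSsNnee=16 CcSsnnEe=8 CcSsnnee=8 CcssNNEe=8 CcssNNee=8 CcssNnEe=16 CcssNnee=16 CcssnnEe=8 Ccssnnee=8 ccSsNNEe=8 ccSsNNee=8 ccSsNnEe=16 ccSsNnee=16 ccSsnnEe=8 ccSsnnee=8 ccssNNEe=8 ccssNNee=8 ccssNnEe=16 ccssNnee=16 ccssnnEe=8 ccssnnee=8
ccssNnEe hits 16/256; gcd=16; 16÷16/256÷16 = 1/16

P(ccssNnEe) = 1/16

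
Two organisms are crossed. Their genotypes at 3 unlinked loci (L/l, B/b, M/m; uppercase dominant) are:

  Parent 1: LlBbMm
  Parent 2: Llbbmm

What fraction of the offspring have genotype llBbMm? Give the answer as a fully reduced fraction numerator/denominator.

LlBbMm gametes: LBM×1, LBm×1, LbM×1, Lbm×1, lBM×1, lBm×1, lbM×1, lbm×1
Llbbmm gametes: Lbm×4, lbm×4
LlBbMm×Llbbmm grid (8·8=64): LLBbMm=4 LLBbmm=4 LLbbMm=4 LLbbmm=4 LlBbMm=8 LlBbmm=8 LlbbMm=8 Llbbmm=8 llBbMm=4 llBbmm=4 llbbMm=4 llbbmm=4
llBbMm hits 4/64; gcd=4; 4÷4/64÷4 = 1/16

P(llBbMm) = 1/16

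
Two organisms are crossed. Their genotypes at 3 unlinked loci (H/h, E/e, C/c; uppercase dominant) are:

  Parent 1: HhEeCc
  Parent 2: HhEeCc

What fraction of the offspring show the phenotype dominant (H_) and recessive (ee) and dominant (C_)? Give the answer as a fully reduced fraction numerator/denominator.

P(H_ ee C_) = 9/64

HhEeCc gametes: HEC×1, HEc×1, HeC×1, Hec×1, hEC×1, hEc×1, heC×1, hec×1
HhEeCc gametes: HEC×1, HEc×1, HeC×1, Hec×1, hEC×1, hEc×1, heC×1, hec×1
HhEeCc×HhEeCc grid (8·8=64): HHEECC=1 HHEECc=2 HHEEcc=1 HHEeCC=2 HHEeCc=4 HHEecc=2 HHeeCC=1 HHeeCc=2 HHeecc=1 HhEECC=2 HhEECc=4 HhEEcc=2 HhEeCC=4 HhEeCc=8 HhEecc=4 HheeCC=2 HheeCc=4 Hheecc=2 hhEECC=1 hhEECc=2 hhEEcc=1 hhEeCC=2 hhEeCc=4 hhEecc=2 hheeCC=1 hheeCc=2 hheecc=1
H_ ee C_ hits 9/64; gcd=1; 9÷1/64÷1 = 9/64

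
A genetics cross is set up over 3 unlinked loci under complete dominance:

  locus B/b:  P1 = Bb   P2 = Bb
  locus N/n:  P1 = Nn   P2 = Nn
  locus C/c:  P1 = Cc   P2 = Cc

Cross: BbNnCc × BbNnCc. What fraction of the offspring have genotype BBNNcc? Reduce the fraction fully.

P(BBNNcc) = 1/64

BbNnCc gametes: BNC×1, BNc×1, BnC×1, Bnc×1, bNC×1, bNc×1, bnC×1, bnc×1
BbNnCc gametes: BNC×1, BNc×1, BnC×1, Bnc×1, bNC×1, bNc×1, bnC×1, bnc×1
BbNnCc×BbNnCc grid (8·8=64): BBNNCC=1 BBNNCc=2 BBNNcc=1 BBNnCC=2 BBNnCc=4 BBNncc=2 BBnnCC=1 BBnnCc=2 BBnncc=1 BbNNCC=2 BbNNCc=4 BbNNcc=2 BbNnCC=4 BbNnCc=8 BbNncc=4 BbnnCC=2 BbnnCc=4 Bbnncc=2 bbNNCC=1 bbNNCc=2 bbNNcc=1 bbNnCC=2 bbNnCc=4 bbNncc=2 bbnnCC=1 bbnnCc=2 bbnncc=1
BBNNcc hits 1/64; gcd=1; 1÷1/64÷1 = 1/64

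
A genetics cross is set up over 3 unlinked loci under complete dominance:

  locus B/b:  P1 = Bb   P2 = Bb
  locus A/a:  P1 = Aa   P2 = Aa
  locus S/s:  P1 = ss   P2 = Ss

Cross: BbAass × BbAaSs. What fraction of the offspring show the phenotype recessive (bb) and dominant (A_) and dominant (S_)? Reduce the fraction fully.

P(bb A_ S_) = 3/32

BbAass gametes: BAs×2, Bas×2, bAs×2, bas×2
BbAaSs gametes: BAS×1, BAs×1, BaS×1, Bas×1, bAS×1, bAs×1, baS×1, bas×1
BbAass×BbAaSs grid (8·8=64): BBAASs=2 BBAAss=2 BBAaSs=4 BBAass=4 BBaaSs=2 BBaass=2 BbAASs=4 BbAAss=4 BbAaSs=8 BbAass=8 BbaaSs=4 Bbaass=4 bbAASs=2 bbAAss=2 bbAaSs=4 bbAass=4 bbaaSs=2 bbaass=2
bb A_ S_ hits 6/64; gcd=2; 6÷2/64÷2 = 3/32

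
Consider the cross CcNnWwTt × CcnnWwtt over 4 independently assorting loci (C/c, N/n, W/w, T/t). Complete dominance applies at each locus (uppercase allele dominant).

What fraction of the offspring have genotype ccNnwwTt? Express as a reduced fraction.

CcNnWwTt gametes: CNWT×1, CNWt×1, CNwT×1, CNwt×1, CnWT×1, CnWt×1, CnwT×1, Cnwt×1, cNWT×1, cNWt×1, cNwT×1, cNwt×1, cnWT×1, cnWt×1, cnwT×1, cnwt×1
CcnnWwtt gametes: CnWt×4, Cnwt×4, cnWt×4, cnwt×4
CcNnWwTt×CcnnWwtt grid (16·16=256): CCNnWWTt=4 CCNnWWtt=4 CCNnWwTt=8 CCNnWwtt=8 CCNnwwTt=4 CCNnwwtt=4 CCnnWWTt=4 CCnnWWtt=4 CCnnWwTt=8 CCnnWwtt=8 CCnnwwTt=4 CCnnwwtt=4 CcNnWWTt=8 CcNnWWtt=8 CcNnWwTt=16 CcNnWwtt=16 CcNnwwTt=8 CcNnwwtt=8 CcnnWWTt=8 CcnnWWtt=8 CcnnWwTt=16 CcnnWwtt=16 CcnnwwTt=8 Ccnnwwtt=8 ccNnWWTt=4 ccNnWWtt=4 ccNnWwTt=8 ccNnWwtt=8 ccNnwwTt=4 ccNnwwtt=4 ccnnWWTt=4 ccnnWWtt=4 ccnnWwTt=8 ccnnWwtt=8 ccnnwwTt=4 ccnnwwtt=4
ccNnwwTt hits 4/256; gcd=4; 4÷4/256÷4 = 1/64

P(ccNnwwTt) = 1/64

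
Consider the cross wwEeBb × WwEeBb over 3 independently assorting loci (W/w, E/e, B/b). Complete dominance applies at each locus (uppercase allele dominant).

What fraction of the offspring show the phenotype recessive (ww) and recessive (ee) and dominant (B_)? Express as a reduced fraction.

P(ww ee B_) = 3/32

wwEeBb gametes: wEB×2, wEb×2, weB×2, web×2
WwEeBb gametes: WEB×1, WEb×1, WeB×1, Web×1, wEB×1, wEb×1, weB×1, web×1
wwEeBb×WwEeBb grid (8·8=64): WwEEBB=2 WwEEBb=4 WwEEbb=2 WwEeBB=4 WwEeBb=8 WwEebb=4 WweeBB=2 WweeBb=4 Wweebb=2 wwEEBB=2 wwEEBb=4 wwEEbb=2 wwEeBB=4 wwEeBb=8 wwEebb=4 wweeBB=2 wweeBb=4 wweebb=2
ww ee B_ hits 6/64; gcd=2; 6÷2/64÷2 = 3/32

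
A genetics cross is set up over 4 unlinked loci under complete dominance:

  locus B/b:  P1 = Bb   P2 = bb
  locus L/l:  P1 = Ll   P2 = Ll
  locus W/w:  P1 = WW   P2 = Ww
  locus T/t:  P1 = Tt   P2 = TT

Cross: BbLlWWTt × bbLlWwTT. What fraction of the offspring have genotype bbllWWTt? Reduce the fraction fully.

P(bbllWWTt) = 1/32

BbLlWWTt gametes: BLWT×2, BLWt×2, BlWT×2, BlWt×2, bLWT×2, bLWt×2, blWT×2, blWt×2
bbLlWwTT gametes: bLWT×4, bLwT×4, blWT×4, blwT×4
BbLlWWTt×bbLlWwTT grid (16·16=256): BbLLWWTT=8 BbLLWWTt=8 BbLLWwTT=8 BbLLWwTt=8 BbLlWWTT=16 BbLlWWTt=16 BbLlWwTT=16 BbLlWwTt=16 BbllWWTT=8 BbllWWTt=8 BbllWwTT=8 BbllWwTt=8 bbLLWWTT=8 bbLLWWTt=8 bbLLWwTT=8 bbLLWwTt=8 bbLlWWTT=16 bbLlWWTt=16 bbLlWwTT=16 bbLlWwTt=16 bbllWWTT=8 bbllWWTt=8 bbllWwTT=8 bbllWwTt=8
bbllWWTt hits 8/256; gcd=8; 8÷8/256÷8 = 1/32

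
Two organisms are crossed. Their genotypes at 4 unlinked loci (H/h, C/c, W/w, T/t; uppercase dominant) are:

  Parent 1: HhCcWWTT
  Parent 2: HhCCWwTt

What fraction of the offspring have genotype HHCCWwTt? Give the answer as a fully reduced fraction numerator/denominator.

P(HHCCWwTt) = 1/32

HhCcWWTT gametes: HCWT×4, HcWT×4, hCWT×4, hcWT×4
HhCCWwTt gametes: HCWT×2, HCWt×2, HCwT×2, HCwt×2, hCWT×2, hCWt×2, hCwT×2, hCwt×2
HhCcWWTT×HhCCWwTt grid (16·16=256): HHCCWWTT=8 HHCCWWTt=8 HHCCWwTT=8 HHCCWwTt=8 HHCcWWTT=8 HHCcWWTt=8 HHCcWwTT=8 HHCcWwTt=8 HhCCWWTT=16 HhCCWWTt=16 HhCCWwTT=16 HhCCWwTt=16 HhCcWWTT=16 HhCcWWTt=16 HhCcWwTT=16 HhCcWwTt=16 hhCCWWTT=8 hhCCWWTt=8 hhCCWwTT=8 hhCCWwTt=8 hhCcWWTT=8 hhCcWWTt=8 hhCcWwTT=8 hhCcWwTt=8
HHCCWwTt hits 8/256; gcd=8; 8÷8/256÷8 = 1/32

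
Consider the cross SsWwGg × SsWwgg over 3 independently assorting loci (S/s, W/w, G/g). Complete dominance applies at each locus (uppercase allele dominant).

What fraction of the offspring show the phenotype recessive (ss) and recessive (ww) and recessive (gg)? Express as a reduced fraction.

P(ss ww gg) = 1/32

SsWwGg gametes: SWG×1, SWg×1, SwG×1, Swg×1, sWG×1, sWg×1, swG×1, swg×1
SsWwgg gametes: SWg×2, Swg×2, sWg×2, swg×2
SsWwGg×SsWwgg grid (8·8=64): SSWWGg=2 SSWWgg=2 SSWwGg=4 SSWwgg=4 SSwwGg=2 SSwwgg=2 SsWWGg=4 SsWWgg=4 SsWwGg=8 SsWwgg=8 SswwGg=4 Sswwgg=4 ssWWGg=2 ssWWgg=2 ssWwGg=4 ssWwgg=4 sswwGg=2 sswwgg=2
ss ww gg hits 2/64; gcd=2; 2÷2/64÷2 = 1/32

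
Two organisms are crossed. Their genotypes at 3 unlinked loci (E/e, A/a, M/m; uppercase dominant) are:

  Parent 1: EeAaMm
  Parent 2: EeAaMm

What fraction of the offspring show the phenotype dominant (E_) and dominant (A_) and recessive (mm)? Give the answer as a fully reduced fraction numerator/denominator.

P(E_ A_ mm) = 9/64

EeAaMm gametes: EAM×1, EAm×1, EaM×1, Eam×1, eAM×1, eAm×1, eaM×1, eam×1
EeAaMm gametes: EAM×1, EAm×1, EaM×1, Eam×1, eAM×1, eAm×1, eaM×1, eam×1
EeAaMm×EeAaMm grid (8·8=64): EEAAMM=1 EEAAMm=2 EEAAmm=1 EEAaMM=2 EEAaMm=4 EEAamm=2 EEaaMM=1 EEaaMm=2 EEaamm=1 EeAAMM=2 EeAAMm=4 EeAAmm=2 EeAaMM=4 EeAaMm=8 EeAamm=4 EeaaMM=2 EeaaMm=4 Eeaamm=2 eeAAMM=1 eeAAMm=2 eeAAmm=1 eeAaMM=2 eeAaMm=4 eeAamm=2 eeaaMM=1 eeaaMm=2 eeaamm=1
E_ A_ mm hits 9/64; gcd=1; 9÷1/64÷1 = 9/64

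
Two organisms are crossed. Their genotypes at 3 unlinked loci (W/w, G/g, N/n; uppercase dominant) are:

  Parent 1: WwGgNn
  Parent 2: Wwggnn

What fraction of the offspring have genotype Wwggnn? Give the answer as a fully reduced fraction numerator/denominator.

WwGgNn gametes: WGN×1, WGn×1, WgN×1, Wgn×1, wGN×1, wGn×1, wgN×1, wgn×1
Wwggnn gametes: Wgn×4, wgn×4
WwGgNn×Wwggnn grid (8·8=64): WWGgNn=4 WWGgnn=4 WWggNn=4 WWggnn=4 WwGgNn=8 WwGgnn=8 WwggNn=8 Wwggnn=8 wwGgNn=4 wwGgnn=4 wwggNn=4 wwggnn=4
Wwggnn hits 8/64; gcd=8; 8÷8/64÷8 = 1/8

P(Wwggnn) = 1/8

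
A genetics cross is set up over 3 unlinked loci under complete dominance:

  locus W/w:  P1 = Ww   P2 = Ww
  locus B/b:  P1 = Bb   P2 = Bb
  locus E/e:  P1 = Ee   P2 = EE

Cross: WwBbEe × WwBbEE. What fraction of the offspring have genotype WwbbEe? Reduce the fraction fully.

WwBbEe gametes: WBE×1, WBe×1, WbE×1, Wbe×1, wBE×1, wBe×1, wbE×1, wbe×1
WwBbEE gametes: WBE×2, WbE×2, wBE×2, wbE×2
WwBbEe×WwBbEE grid (8·8=64): WWBBEE=2 WWBBEe=2 WWBbEE=4 WWBbEe=4 WWbbEE=2 WWbbEe=2 WwBBEE=4 WwBBEe=4 WwBbEE=8 WwBbEe=8 WwbbEE=4 WwbbEe=4 wwBBEE=2 wwBBEe=2 wwBbEE=4 wwBbEe=4 wwbbEE=2 wwbbEe=2
WwbbEe hits 4/64; gcd=4; 4÷4/64÷4 = 1/16

P(WwbbEe) = 1/16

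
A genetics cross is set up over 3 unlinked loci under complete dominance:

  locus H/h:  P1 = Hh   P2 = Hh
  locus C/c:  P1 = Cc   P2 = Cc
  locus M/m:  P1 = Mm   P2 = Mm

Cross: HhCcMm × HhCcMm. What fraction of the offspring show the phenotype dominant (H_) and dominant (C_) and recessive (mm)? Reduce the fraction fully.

HhCcMm gametes: HCM×1, HCm×1, HcM×1, Hcm×1, hCM×1, hCm×1, hcM×1, hcm×1
HhCcMm gametes: HCM×1, HCm×1, HcM×1, Hcm×1, hCM×1, hCm×1, hcM×1, hcm×1
HhCcMm×HhCcMm grid (8·8=64): HHCCMM=1 HHCCMm=2 HHCCmm=1 HHCcMM=2 HHCcMm=4 HHCcmm=2 HHccMM=1 HHccMm=2 HHccmm=1 HhCCMM=2 HhCCMm=4 HhCCmm=2 HhCcMM=4 HhCcMm=8 HhCcmm=4 HhccMM=2 HhccMm=4 Hhccmm=2 hhCCMM=1 hhCCMm=2 hhCCmm=1 hhCcMM=2 hhCcMm=4 hhCcmm=2 hhccMM=1 hhccMm=2 hhccmm=1
H_ C_ mm hits 9/64; gcd=1; 9÷1/64÷1 = 9/64

P(H_ C_ mm) = 9/64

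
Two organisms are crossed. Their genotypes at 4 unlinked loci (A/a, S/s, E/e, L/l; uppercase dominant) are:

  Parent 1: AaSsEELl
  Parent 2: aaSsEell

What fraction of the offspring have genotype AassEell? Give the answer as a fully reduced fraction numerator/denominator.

AaSsEELl gametes: ASEL×2, ASEl×2, AsEL×2, AsEl×2, aSEL×2, aSEl×2, asEL×2, asEl×2
aaSsEell gametes: aSEl×4, aSel×4, asEl×4, asel×4
AaSsEELl×aaSsEell grid (16·16=256): AaSSEELl=8 AaSSEEll=8 AaSSEeLl=8 AaSSEell=8 AaSsEELl=16 AaSsEEll=16 AaSsEeLl=16 AaSsEell=16 AassEELl=8 AassEEll=8 AassEeLl=8 AassEell=8 aaSSEELl=8 aaSSEEll=8 aaSSEeLl=8 aaSSEell=8 aaSsEELl=16 aaSsEEll=16 aaSsEeLl=16 aaSsEell=16 aassEELl=8 aassEEll=8 aassEeLl=8 aassEell=8
AassEell hits 8/256; gcd=8; 8÷8/256÷8 = 1/32

P(AassEell) = 1/32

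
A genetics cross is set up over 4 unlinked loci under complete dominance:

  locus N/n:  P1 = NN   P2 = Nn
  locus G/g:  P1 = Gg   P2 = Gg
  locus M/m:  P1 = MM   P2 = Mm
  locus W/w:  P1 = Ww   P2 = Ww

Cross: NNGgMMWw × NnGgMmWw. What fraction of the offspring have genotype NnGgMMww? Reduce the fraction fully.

NNGgMMWw gametes: NGMW×4, NGMw×4, NgMW×4, NgMw×4
NnGgMmWw gametes: NGMW×1, NGMw×1, NGmW×1, NGmw×1, NgMW×1, NgMw×1, NgmW×1, Ngmw×1, nGMW×1, nGMw×1, nGmW×1, nGmw×1, ngMW×1, ngMw×1, ngmW×1, ngmw×1
NNGgMMWw×NnGgMmWw grid (16·16=256): NNGGMMWW=4 NNGGMMWw=8 NNGGMMww=4 NNGGMmWW=4 NNGGMmWw=8 NNGGMmww=4 NNGgMMWW=8 NNGgMMWw=16 NNGgMMww=8 NNGgMmWW=8 NNGgMmWw=16 NNGgMmww=8 NNggMMWW=4 NNggMMWw=8 NNggMMww=4 NNggMmWW=4 NNggMmWw=8 NNggMmww=4 NnGGMMWW=4 NnGGMMWw=8 NnGGMMww=4 NnGGMmWW=4 NnGGMmWw=8 NnGGMmww=4 NnGgMMWW=8 NnGgMMWw=16 NnGgMMww=8 NnGgMmWW=8 NnGgMmWw=16 NnGgMmww=8 NnggMMWW=4 NnggMMWw=8 NnggMMww=4 NnggMmWW=4 NnggMmWw=8 NnggMmww=4
NnGgMMww hits 8/256; gcd=8; 8÷8/256÷8 = 1/32

P(NnGgMMww) = 1/32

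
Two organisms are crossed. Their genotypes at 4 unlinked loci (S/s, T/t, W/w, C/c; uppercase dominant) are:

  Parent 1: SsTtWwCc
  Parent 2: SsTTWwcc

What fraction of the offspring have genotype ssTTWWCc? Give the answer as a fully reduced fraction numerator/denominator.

SsTtWwCc gametes: STWC×1, STWc×1, STwC×1, STwc×1, StWC×1, StWc×1, StwC×1, Stwc×1, sTWC×1, sTWc×1, sTwC×1, sTwc×1, stWC×1, stWc×1, stwC×1, stwc×1
SsTTWwcc gametes: STWc×4, STwc×4, sTWc×4, sTwc×4
SsTtWwCc×SsTTWwcc grid (16·16=256): SSTTWWCc=4 SSTTWWcc=4 SSTTWwCc=8 SSTTWwcc=8 SSTTwwCc=4 SSTTwwcc=4 SSTtWWCc=4 SSTtWWcc=4 SSTtWwCc=8 SSTtWwcc=8 SSTtwwCc=4 SSTtwwcc=4 SsTTWWCc=8 SsTTWWcc=8 SsTTWwCc=16 SsTTWwcc=16 SsTTwwCc=8 SsTTwwcc=8 SsTtWWCc=8 SsTtWWcc=8 SsTtWwCc=16 SsTtWwcc=16 SsTtwwCc=8 SsTtwwcc=8 ssTTWWCc=4 ssTTWWcc=4 ssTTWwCc=8 ssTTWwcc=8 ssTTwwCc=4 ssTTwwcc=4 ssTtWWCc=4 ssTtWWcc=4 ssTtWwCc=8 ssTtWwcc=8 ssTtwwCc=4 ssTtwwcc=4
ssTTWWCc hits 4/256; gcd=4; 4÷4/256÷4 = 1/64

P(ssTTWWCc) = 1/64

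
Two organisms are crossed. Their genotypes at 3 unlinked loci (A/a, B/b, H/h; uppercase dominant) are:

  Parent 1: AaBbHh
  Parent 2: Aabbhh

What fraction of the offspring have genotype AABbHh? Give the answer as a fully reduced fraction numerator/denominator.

AaBbHh gametes: ABH×1, ABh×1, AbH×1, Abh×1, aBH×1, aBh×1, abH×1, abh×1
Aabbhh gametes: Abh×4, abh×4
AaBbHh×Aabbhh grid (8·8=64): AABbHh=4 AABbhh=4 AAbbHh=4 AAbbhh=4 AaBbHh=8 AaBbhh=8 AabbHh=8 Aabbhh=8 aaBbHh=4 aaBbhh=4 aabbHh=4 aabbhh=4
AABbHh hits 4/64; gcd=4; 4÷4/64÷4 = 1/16

P(AABbHh) = 1/16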